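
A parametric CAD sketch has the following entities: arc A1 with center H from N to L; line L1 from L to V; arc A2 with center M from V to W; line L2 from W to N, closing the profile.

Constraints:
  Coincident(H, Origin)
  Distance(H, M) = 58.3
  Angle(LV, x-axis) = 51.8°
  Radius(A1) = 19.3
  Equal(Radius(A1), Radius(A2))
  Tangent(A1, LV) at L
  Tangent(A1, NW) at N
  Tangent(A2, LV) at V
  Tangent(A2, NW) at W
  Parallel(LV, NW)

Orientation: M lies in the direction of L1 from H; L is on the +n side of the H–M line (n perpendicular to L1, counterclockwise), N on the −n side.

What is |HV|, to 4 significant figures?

61.41

The slot axis is L1's direction at 51.8°, so u = (cos 51.8°, sin 51.8°) = (0.6184, 0.7859) and n = (−sin 51.8°, cos 51.8°) = (-0.7859, 0.6184). H is at the origin and M lies 58.3 along u from H, so M = 58.3·u = (36.05, 45.82). Tangency of A1 to both parallel lines with radius 19.3 puts L and N at H ± 19.3·n: L = (-15.17, 11.94), N = (15.17, -11.94). Equal radii place V and W the same way about M: V = M + 19.3·n = (20.89, 57.75), W = M − 19.3·n = (51.22, 33.88). Then |HV| = |V − H| = 61.41.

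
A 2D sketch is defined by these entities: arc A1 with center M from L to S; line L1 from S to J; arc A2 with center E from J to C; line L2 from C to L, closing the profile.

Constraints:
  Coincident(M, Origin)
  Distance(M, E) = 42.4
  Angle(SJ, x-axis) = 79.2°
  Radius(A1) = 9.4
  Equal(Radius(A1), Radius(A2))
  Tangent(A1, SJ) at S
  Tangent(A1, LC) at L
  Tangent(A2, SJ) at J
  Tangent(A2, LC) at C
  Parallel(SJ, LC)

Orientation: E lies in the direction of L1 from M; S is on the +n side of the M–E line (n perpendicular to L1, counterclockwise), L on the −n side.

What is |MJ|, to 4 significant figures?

43.43

The slot axis is L1's direction at 79.2°, so u = (cos 79.2°, sin 79.2°) = (0.1874, 0.9823) and n = (−sin 79.2°, cos 79.2°) = (-0.9823, 0.1874). M is at the origin and E lies 42.4 along u from M, so E = 42.4·u = (7.945, 41.65). Tangency of A1 to both parallel lines with radius 9.4 puts S and L at M ± 9.4·n: S = (-9.234, 1.761), L = (9.234, -1.761). Equal radii place J and C the same way about E: J = E + 9.4·n = (-1.289, 43.41), C = E − 9.4·n = (17.18, 39.89). Then |MJ| = |J − M| = 43.43.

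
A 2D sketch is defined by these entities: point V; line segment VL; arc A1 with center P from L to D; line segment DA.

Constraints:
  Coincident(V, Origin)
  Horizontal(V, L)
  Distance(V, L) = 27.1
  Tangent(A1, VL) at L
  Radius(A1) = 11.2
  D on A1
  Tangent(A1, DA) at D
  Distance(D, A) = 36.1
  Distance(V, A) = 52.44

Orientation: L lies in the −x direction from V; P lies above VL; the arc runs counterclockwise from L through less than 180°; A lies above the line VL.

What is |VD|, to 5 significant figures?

20.303

Checks: |VL| = 27.10 ✓; ∠(PL, LV) = 90.00° ✓; |PL| = 11.20 ✓; |PD| = 11.20 ✓; ∠(PD, DA) = 90.00° ✓; |DA| = 36.10 ✓; |VA| = 52.44 ✓.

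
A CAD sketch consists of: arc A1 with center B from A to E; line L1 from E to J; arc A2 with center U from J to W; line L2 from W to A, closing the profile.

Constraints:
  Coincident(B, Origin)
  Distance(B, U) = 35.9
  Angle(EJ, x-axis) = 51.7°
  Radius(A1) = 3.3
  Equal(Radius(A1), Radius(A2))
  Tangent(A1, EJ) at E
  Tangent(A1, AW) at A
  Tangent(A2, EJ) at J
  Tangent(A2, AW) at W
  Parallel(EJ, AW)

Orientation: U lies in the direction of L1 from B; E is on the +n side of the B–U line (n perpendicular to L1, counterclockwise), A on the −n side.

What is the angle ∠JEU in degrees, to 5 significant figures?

5.2520°

The slot axis is L1's direction at 51.7°, so u = (cos 51.7°, sin 51.7°) = (0.61978, 0.78478) and n = (−sin 51.7°, cos 51.7°) = (-0.78478, 0.61978). B is at the origin and U lies 35.9 along u from B, so U = 35.9·u = (22.250, 28.173). Tangency of A1 to both parallel lines with radius 3.3 puts E and A at B ± 3.3·n: E = (-2.5898, 2.0453), A = (2.5898, -2.0453). Equal radii place J and W the same way about U: J = U + 3.3·n = (19.660, 30.219), W = U − 3.3·n = (24.840, 26.128). Then cos ∠JEU = EJ·EU / (|EJ||EU|), giving 5.2520°.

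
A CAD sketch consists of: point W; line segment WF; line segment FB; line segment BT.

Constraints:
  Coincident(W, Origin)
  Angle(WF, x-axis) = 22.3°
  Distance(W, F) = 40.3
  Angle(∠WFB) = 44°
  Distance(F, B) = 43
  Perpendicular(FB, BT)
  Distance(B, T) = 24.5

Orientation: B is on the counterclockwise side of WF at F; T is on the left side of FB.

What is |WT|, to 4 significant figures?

14.44

W is at the origin; WF runs at 22.3° with length 40.3, so F = 40.3·(cos 22.3°, sin 22.3°) = (37.29, 15.29). ∠WFB = 44.0°, so FB runs at 22.3° + (180° − 44.0°) = 158.3° from the x-axis; with |FB| = 43.0, B = F + 43.0·(cos 158.3°, sin 158.3°) = (-2.667, 31.19). FB ⟂ BT; with |BT| = 24.5 on the left of FB, T = B + 24.5·(-0.3697, -0.9291) = (-11.73, 8.427). Then |WT| = |T − W| = 14.44.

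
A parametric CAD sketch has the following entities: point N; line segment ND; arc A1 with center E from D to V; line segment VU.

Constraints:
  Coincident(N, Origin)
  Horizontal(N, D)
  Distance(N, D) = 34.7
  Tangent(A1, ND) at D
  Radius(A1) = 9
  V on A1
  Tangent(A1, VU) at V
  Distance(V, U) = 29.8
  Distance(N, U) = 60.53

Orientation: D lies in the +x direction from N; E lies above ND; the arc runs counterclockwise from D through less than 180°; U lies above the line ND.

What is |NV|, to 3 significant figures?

44.3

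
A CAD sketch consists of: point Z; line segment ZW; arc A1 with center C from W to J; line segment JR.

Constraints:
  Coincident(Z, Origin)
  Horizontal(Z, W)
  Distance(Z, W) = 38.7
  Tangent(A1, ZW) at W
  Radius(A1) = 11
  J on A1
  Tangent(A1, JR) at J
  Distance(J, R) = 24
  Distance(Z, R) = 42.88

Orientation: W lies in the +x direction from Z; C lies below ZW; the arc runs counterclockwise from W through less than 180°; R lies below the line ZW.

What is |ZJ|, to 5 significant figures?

29.543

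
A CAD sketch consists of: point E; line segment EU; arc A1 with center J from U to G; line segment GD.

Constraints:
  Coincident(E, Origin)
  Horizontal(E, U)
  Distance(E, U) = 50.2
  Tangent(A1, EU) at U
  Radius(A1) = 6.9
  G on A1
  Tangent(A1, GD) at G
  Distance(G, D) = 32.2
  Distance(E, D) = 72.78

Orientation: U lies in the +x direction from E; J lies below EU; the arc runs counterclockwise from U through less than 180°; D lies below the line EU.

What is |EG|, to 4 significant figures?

45.74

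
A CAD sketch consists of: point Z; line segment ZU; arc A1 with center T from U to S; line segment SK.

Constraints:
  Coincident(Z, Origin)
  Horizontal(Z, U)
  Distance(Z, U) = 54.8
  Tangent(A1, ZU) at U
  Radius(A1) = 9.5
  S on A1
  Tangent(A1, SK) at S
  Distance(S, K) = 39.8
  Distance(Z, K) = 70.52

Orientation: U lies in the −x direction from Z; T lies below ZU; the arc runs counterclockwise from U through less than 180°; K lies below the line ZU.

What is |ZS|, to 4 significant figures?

64.97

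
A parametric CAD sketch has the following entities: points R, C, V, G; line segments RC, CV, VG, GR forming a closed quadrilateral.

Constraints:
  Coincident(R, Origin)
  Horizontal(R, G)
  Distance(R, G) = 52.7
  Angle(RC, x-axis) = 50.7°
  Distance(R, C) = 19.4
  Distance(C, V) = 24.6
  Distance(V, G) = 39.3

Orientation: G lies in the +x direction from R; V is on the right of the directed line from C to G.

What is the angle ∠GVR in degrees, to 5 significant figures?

132.97°

R is at the origin; RG is horizontal with |RG| = 52.7 and G in +x, so G = (52.7, 0). RC runs at 50.7° with |RC| = 19.4, so C = (12.288, 15.013). V is determined by |CV| = 24.6 and |VG| = 39.3 together: it lies at the intersection of circle(C, 24.6) and circle(G, 39.3). With |CG| = 43.111, the foot of the radical line on CG is 10.661 from C and the perpendicular offset is √(24.6² − 10.661²) = 22.170. Taking the right-of-CG solution: V = (14.561, -9.4822).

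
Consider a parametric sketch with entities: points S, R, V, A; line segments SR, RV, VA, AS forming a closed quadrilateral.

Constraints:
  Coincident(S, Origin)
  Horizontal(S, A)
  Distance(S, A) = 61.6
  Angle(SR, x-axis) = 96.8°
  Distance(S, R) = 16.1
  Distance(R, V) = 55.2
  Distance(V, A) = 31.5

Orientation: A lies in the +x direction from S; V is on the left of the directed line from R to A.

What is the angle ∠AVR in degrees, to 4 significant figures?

94.11°

Checks: |RV| = 55.20 ✓; |VA| = 31.50 ✓.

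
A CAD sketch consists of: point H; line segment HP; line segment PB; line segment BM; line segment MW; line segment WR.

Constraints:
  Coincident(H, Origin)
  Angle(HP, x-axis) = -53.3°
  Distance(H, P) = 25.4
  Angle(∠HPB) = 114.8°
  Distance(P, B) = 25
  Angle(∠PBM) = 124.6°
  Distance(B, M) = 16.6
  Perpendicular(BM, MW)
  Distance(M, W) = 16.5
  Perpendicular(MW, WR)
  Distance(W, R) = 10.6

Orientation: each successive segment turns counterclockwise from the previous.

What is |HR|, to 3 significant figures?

26.9

H is at the origin; HP runs at -53.3° with length 25.4, so P = (15.2, -20.4). ∠HPB = 114.8° gives PB at 11.9° from the x-axis; with |PB| = 25.0, B = (39.6, -15.2). ∠PBM = 124.6° gives BM at 67.3° from the x-axis; with |BM| = 16.6, M = (46.0, 0.104). BM ⟂ MW, so MW runs at 157°; with |MW| = 16.5, W = (30.8, 6.47). The perpendicularity gives WR at right angles to MW, so WR runs at -113°; with |WR| = 10.6, R = (26.7, -3.31). Then |HR| = |R − H| = 26.9.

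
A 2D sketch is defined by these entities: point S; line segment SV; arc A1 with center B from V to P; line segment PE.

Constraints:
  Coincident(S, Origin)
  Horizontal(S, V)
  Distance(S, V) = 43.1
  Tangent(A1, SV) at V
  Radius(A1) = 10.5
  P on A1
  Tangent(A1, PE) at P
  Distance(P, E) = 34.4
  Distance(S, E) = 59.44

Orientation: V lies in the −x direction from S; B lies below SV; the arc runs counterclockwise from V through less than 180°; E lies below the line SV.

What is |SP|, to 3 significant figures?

54.7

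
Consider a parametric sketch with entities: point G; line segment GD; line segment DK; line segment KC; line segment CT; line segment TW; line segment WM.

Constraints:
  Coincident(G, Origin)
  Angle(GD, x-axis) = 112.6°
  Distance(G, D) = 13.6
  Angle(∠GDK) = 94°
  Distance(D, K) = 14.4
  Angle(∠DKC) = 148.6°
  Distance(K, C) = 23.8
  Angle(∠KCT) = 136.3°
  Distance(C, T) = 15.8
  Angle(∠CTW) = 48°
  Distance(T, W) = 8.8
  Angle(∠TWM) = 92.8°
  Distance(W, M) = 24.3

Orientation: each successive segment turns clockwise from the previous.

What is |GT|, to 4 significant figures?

42.15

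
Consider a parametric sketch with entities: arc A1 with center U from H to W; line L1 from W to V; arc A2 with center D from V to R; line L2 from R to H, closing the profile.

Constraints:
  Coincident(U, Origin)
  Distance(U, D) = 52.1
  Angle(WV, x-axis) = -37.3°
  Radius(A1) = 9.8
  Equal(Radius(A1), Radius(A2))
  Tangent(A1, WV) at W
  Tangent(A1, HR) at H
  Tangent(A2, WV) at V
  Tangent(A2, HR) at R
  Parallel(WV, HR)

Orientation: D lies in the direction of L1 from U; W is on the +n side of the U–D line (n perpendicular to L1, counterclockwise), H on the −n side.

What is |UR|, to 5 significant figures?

53.014

The slot axis is L1's direction at -37.3°, so u = (cos -37.3°, sin -37.3°) = (0.79547, -0.60599) and n = (−sin -37.3°, cos -37.3°) = (0.60599, 0.79547). U is at the origin and D lies 52.1 along u from U, so D = 52.1·u = (41.444, -31.572). Tangency of A1 to both parallel lines with radius 9.8 puts W and H at U ± 9.8·n: W = (5.9387, 7.7956), H = (-5.9387, -7.7956). Equal radii place V and R the same way about D: V = D + 9.8·n = (47.383, -23.776), R = D − 9.8·n = (35.505, -39.368). Then |UR| = |R − U| = 53.014.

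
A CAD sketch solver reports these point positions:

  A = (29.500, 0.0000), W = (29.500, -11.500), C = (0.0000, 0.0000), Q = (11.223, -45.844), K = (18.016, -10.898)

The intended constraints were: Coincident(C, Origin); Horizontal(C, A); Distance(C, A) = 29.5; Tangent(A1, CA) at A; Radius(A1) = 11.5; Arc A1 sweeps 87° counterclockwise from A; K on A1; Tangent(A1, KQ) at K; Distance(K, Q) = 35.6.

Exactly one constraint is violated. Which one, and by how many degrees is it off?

Tangent(A1, KQ) at K — off by 8.00°.

C = (0.00, 0.00) ✓; C.y = 0.00, A.y = 0.00 ✓; |CA| = 29.50 ✓; ∠(WA, AC) = 90.00° ✓; |WA| = 11.50 ✓; bearing(W→K) − bearing(W→A) = 87.00° ✓; |WK| = 11.50 ✓; ∠(WK, KQ) = 98.00° ✗; |KQ| = 35.60 ✓.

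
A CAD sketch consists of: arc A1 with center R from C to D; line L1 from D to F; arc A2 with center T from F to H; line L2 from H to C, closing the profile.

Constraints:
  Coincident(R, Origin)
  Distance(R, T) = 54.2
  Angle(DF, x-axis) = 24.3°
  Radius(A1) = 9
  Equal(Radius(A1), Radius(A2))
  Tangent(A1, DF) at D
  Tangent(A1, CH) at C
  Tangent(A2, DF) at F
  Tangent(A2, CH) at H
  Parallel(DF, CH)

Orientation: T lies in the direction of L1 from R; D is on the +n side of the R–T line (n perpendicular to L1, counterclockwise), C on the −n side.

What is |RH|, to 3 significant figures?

54.9

The slot axis is L1's direction at 24.3°, so u = (cos 24.3°, sin 24.3°) = (0.911, 0.412) and n = (−sin 24.3°, cos 24.3°) = (-0.412, 0.911). R is at the origin and T lies 54.2 along u from R, so T = 54.2·u = (49.4, 22.3). Tangency of A1 to both parallel lines with radius 9.0 puts D and C at R ± 9.0·n: D = (-3.70, 8.20), C = (3.70, -8.20). Equal radii place F and H the same way about T: F = T + 9.0·n = (45.7, 30.5), H = T − 9.0·n = (53.1, 14.1). Then |RH| = |H − R| = 54.9.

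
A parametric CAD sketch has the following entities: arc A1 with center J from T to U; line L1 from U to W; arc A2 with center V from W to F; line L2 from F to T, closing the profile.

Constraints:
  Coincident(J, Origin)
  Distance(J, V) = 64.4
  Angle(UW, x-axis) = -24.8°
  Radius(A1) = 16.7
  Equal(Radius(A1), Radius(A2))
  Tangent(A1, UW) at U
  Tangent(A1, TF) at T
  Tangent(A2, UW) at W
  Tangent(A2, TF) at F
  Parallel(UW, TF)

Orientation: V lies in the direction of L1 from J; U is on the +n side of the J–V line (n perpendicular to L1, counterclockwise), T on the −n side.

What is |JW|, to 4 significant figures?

66.53

The slot axis is L1's direction at -24.8°, so u = (cos -24.8°, sin -24.8°) = (0.9078, -0.4195) and n = (−sin -24.8°, cos -24.8°) = (0.4195, 0.9078). J is at the origin and V lies 64.4 along u from J, so V = 64.4·u = (58.46, -27.01). Tangency of A1 to both parallel lines with radius 16.7 puts U and T at J ± 16.7·n: U = (7.005, 15.16), T = (-7.005, -15.16). Equal radii place W and F the same way about V: W = V + 16.7·n = (65.47, -11.85), F = V − 16.7·n = (51.46, -42.17). Then |JW| = |W − J| = 66.53.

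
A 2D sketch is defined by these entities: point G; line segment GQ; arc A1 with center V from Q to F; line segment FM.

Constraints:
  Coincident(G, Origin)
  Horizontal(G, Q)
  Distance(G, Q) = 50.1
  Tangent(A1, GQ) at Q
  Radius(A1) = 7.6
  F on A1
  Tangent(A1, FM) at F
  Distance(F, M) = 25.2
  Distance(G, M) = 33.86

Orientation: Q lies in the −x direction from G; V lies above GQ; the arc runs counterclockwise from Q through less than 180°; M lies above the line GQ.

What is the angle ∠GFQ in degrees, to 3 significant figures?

154°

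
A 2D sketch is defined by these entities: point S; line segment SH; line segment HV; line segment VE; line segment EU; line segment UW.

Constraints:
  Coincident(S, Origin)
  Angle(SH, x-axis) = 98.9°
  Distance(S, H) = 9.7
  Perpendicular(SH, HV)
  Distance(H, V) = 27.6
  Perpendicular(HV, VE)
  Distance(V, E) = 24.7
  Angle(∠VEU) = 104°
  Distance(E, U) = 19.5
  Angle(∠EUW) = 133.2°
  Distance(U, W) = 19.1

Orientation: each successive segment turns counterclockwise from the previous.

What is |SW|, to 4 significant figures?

11.93

S is at the origin; SH runs at 98.9° with length 9.7, so H = (-1.501, 9.583). SH is perpendicular to HV, so HV runs at -171.1°; with |HV| = 27.6, V = (-28.77, 5.313). The perpendicularity gives VE at right angles to HV, so VE runs at -81.10°; with |VE| = 24.7, E = (-24.95, -19.09). ∠VEU = 104.0° gives EU at -5.100° from the x-axis; with |EU| = 19.5, U = (-5.524, -20.82). ∠EUW = 133.2° gives UW at 41.70° from the x-axis; with |UW| = 19.1, W = (8.737, -8.117). Then |SW| = |W − S| = 11.93.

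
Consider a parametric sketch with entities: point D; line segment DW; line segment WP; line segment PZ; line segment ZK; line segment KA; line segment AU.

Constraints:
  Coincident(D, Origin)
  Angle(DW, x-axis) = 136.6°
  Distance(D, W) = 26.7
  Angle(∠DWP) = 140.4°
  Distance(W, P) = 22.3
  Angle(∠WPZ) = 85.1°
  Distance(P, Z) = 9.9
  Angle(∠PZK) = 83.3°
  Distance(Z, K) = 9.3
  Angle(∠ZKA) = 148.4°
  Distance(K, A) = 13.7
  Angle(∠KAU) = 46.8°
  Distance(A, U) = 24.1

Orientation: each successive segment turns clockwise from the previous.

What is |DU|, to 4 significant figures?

51.03

∠ZKA = 148.4° gives KA at -126.2° from the x-axis; with |KA| = 13.7, A = (-21.06, 20.52). ∠KAU = 46.8° gives AU at 100.6° from the x-axis; with |AU| = 24.1, U = (-25.49, 44.21). Then |DU| = |U − D| = 51.03.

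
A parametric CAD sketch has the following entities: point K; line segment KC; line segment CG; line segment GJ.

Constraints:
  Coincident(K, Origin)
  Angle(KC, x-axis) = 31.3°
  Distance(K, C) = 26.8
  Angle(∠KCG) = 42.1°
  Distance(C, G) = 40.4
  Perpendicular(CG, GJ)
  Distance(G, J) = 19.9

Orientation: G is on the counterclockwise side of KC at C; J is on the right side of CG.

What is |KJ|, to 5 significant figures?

43.068

K is at the origin; KC runs at 31.3° with length 26.8, so C = 26.8·(cos 31.3°, sin 31.3°) = (22.899, 13.923). ∠KCG = 42.1°, so CG runs at 31.3° + (180° − 42.1°) = 169.20° from the x-axis; with |CG| = 40.4, G = C + 40.4·(cos 169.20°, sin 169.20°) = (-16.785, 21.493). CG is perpendicular to GJ; with |GJ| = 19.9 on the right of CG, J = G + 19.9·(0.18738, 0.98229) = (-13.056, 41.041). Then |KJ| = |J − K| = 43.068.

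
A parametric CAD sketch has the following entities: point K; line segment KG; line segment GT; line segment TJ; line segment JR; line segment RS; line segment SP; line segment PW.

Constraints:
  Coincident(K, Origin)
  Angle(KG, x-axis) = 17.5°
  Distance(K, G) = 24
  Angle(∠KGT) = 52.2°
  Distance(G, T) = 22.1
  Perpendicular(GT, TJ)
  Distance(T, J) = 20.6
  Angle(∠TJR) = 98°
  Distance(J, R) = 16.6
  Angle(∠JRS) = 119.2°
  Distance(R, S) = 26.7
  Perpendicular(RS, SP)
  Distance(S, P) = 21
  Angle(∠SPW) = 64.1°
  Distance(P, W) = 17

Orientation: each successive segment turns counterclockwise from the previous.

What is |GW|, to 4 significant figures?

11.10

RS ⟂ SP, so SP runs at 108.1°; with |SP| = 21.0, P = (24.05, 19.86). ∠SPW = 64.1° gives PW at -136.0° from the x-axis; with |PW| = 17.0, W = (11.82, 8.051). Then |GW| = |W − G| = 11.10.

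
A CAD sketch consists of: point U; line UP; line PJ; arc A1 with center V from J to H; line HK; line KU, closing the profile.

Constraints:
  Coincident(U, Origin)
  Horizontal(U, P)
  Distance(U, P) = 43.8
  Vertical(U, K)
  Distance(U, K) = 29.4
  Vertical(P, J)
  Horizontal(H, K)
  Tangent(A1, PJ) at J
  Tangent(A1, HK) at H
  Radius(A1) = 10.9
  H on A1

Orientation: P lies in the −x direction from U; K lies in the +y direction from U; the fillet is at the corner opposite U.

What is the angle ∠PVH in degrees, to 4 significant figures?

149.5°

U is at the origin; U and P share the same y with |UP| = 43.8 and P on the −x side, so P = (-43.80, 0.000). UK is vertical with |UK| = 29.4 and K on the +y side, so K = (0.000, 29.40). The virtual corner opposite U is at (-43.80, 29.40). A1 meets PJ tangentially, so VJ is at right angles to PJ and tangency of A1 to HK means the radius VH is perpendicular to HK, with radius 10.9, so the center V sits 10.9 in from both sides at V = (-32.90, 18.50). That places the tangent points at J = (-43.80, 18.50) on PJ and H = (-32.90, 29.40) on HK. Then cos ∠PVH = VP·VH / (|VP||VH|), giving 149.5°.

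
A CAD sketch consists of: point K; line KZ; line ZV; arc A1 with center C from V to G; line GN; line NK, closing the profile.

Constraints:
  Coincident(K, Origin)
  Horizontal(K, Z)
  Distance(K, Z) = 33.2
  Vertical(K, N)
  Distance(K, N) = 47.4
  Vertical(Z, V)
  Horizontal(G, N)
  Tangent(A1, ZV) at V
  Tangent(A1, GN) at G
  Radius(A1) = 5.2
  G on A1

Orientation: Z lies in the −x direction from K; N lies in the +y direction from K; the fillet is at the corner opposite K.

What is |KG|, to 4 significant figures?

55.05

K is at the origin; KZ is horizontal with |KZ| = 33.2 and Z on the −x side, so Z = (-33.20, 0.000). K and N share the same x with |KN| = 47.4 and N on the +y side, so N = (0.000, 47.40). The virtual corner opposite K is at (-33.20, 47.40). The tangent condition forces CV to be normal to ZV and since A1 is tangent to GN there, CG ⟂ GN, with radius 5.2, so the center C sits 5.2 in from both sides at C = (-28.00, 42.20). That places the tangent points at V = (-33.20, 42.20) on ZV and G = (-28.00, 47.40) on GN. Then |KG| = |G − K| = 55.05.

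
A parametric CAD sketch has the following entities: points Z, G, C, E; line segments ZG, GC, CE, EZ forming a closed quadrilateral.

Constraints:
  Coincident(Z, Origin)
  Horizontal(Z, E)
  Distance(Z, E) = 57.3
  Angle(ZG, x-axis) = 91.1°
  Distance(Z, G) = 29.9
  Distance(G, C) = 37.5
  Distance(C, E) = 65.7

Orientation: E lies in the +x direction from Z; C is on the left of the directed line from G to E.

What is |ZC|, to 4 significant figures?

62.50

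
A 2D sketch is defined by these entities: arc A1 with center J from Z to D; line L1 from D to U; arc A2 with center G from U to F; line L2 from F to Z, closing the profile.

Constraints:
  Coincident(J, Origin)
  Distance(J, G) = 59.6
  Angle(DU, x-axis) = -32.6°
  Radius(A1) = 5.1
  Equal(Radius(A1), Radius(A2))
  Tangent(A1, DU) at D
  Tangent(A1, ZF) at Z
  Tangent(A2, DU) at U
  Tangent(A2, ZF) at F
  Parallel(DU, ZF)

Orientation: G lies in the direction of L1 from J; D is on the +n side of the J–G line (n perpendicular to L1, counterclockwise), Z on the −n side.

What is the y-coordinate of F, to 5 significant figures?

-36.407

The slot axis is L1's direction at -32.6°, so u = (cos -32.6°, sin -32.6°) = (0.84245, -0.53877) and n = (−sin -32.6°, cos -32.6°) = (0.53877, 0.84245). J is at the origin and G lies 59.6 along u from J, so G = 59.6·u = (50.210, -32.111). Tangency of A1 to both parallel lines with radius 5.1 puts D and Z at J ± 5.1·n: D = (2.7477, 4.2965), Z = (-2.7477, -4.2965). Equal radii place U and F the same way about G: U = G + 5.1·n = (52.958, -27.814), F = G − 5.1·n = (47.462, -36.407). So F.y = -36.407.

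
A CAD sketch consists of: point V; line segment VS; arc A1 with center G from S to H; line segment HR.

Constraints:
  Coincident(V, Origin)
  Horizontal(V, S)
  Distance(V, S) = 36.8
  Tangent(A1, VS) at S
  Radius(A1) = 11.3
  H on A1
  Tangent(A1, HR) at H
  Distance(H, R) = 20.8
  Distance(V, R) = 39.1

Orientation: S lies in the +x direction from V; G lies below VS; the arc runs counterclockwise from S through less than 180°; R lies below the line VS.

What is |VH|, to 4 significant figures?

27.55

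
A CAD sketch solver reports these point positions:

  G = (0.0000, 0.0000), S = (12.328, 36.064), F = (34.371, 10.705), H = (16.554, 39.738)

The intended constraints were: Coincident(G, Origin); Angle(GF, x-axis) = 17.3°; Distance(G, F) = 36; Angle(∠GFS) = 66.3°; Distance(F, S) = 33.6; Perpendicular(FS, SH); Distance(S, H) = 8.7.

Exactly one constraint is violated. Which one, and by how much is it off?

Distance(S, H) = 8.7 — off by 3.10.

G = (0.00, 0.00) ✓; GF at 17.30° ✓; |GF| = 36.00 ✓; ∠GFS = 66.30° ✓; |FS| = 33.60 ✓; ∠(FS, SH) = 90.00° ✓; |SH| = 5.600 ✗.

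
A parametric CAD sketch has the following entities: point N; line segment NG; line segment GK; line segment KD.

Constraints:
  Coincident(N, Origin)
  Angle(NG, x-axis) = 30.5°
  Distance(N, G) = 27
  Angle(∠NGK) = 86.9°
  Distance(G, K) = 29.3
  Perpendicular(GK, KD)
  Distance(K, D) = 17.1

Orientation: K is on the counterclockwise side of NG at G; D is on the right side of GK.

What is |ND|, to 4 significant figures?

52.12

∠NGK = 86.9°, so GK runs at 30.5° + (180° − 86.9°) = 123.6° from the x-axis; with |GK| = 29.3, K = G + 29.3·(cos 123.6°, sin 123.6°) = (7.050, 38.11). The perpendicularity gives KD at right angles to GK; with |KD| = 17.1 on the right of GK, D = K + 17.1·(0.8329, 0.5534) = (21.29, 47.57). Then |ND| = |D − N| = 52.12.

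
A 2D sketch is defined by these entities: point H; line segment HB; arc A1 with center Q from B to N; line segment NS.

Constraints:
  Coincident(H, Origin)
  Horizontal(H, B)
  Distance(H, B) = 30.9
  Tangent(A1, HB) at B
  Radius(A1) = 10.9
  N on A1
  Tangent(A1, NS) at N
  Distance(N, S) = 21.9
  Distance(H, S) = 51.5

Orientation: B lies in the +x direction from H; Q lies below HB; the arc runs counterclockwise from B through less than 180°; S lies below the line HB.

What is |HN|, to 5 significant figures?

29.682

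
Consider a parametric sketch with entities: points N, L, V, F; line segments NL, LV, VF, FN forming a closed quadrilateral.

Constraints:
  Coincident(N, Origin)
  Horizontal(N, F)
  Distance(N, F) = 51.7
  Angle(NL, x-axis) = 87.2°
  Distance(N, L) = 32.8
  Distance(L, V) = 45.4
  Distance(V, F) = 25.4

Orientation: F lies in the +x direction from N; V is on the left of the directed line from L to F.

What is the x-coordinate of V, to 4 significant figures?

46.30

Checks: |LV| = 45.40 ✓; |VF| = 25.40 ✓.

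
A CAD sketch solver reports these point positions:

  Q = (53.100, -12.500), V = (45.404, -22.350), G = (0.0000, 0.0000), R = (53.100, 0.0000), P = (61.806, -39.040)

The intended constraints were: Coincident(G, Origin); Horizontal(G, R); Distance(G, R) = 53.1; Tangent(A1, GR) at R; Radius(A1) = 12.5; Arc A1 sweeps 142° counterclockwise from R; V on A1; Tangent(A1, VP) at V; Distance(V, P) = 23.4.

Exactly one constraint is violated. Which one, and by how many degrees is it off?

Tangent(A1, VP) at V — off by 7.50°.

G = (0.00, 0.00) ✓; G.y = 0.00, R.y = 0.00 ✓; |GR| = 53.10 ✓; ∠(QR, RG) = 90.00° ✓; |QR| = 12.50 ✓; bearing(Q→V) − bearing(Q→R) = 142.0° ✓; |QV| = 12.50 ✓; ∠(QV, VP) = 97.50° ✗; |VP| = 23.40 ✓.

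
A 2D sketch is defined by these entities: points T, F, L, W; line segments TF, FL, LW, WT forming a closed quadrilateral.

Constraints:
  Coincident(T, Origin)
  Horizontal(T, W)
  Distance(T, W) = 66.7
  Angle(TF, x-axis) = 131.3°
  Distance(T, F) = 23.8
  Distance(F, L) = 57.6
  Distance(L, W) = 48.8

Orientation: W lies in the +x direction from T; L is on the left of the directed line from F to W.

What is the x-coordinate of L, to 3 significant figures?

37.8

T is at the origin; TW is horizontal with |TW| = 66.7 and W in +x, so W = (66.7, 0). TF runs at 131.3° with |TF| = 23.8, so F = (-15.7, 17.9). L is determined by |FL| = 57.6 and |LW| = 48.8 together: it lies at the intersection of circle(F, 57.6) and circle(W, 48.8). With |FW| = 84.3, the foot of the radical line on FW is 47.7 from F and the perpendicular offset is √(57.6² − 47.7²) = 32.3. Taking the left-of-FW solution: L = (37.8, 39.3).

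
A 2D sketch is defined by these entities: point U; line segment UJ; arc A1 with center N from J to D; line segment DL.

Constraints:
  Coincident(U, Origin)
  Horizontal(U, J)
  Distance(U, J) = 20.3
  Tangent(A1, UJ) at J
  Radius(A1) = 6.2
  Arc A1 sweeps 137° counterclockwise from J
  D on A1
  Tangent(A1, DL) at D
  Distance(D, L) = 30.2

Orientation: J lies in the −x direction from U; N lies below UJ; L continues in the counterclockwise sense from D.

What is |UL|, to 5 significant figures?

31.426

U is at the origin; UJ is horizontal with |UJ| = 20.3 and J on the −x side, so J = (-20.300, 0.0000). The tangent condition forces NJ to be normal to UJ, so N = J + (0, -6.2) = (-20.300, -6.2000). On A1, J sits at bearing 90° from N; a 137° counterclockwise sweep puts D at bearing 227°, so D = N + 6.2·(cos 227°, sin 227°) = (-24.528, -10.734). A1 meets DL tangentially, so ND is at right angles to DL, so DL runs along (−sin 227°, cos 227°); with |DL| = 30.2, L = (-2.4415, -31.331). Then |UL| = |L − U| = 31.426.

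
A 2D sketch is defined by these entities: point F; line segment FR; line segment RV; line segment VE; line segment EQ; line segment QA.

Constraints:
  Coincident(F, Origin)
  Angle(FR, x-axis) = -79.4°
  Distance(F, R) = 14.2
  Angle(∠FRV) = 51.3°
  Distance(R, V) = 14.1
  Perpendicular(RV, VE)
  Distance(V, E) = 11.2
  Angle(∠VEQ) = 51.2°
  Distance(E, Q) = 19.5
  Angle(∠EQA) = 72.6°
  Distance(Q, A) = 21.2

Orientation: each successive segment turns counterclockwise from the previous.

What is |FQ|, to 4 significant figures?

15.68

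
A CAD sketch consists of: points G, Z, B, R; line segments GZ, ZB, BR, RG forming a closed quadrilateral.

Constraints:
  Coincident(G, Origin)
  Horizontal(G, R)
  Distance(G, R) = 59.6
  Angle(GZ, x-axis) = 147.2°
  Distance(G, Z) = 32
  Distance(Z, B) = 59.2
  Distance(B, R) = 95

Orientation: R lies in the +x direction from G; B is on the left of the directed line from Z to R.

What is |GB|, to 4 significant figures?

71.55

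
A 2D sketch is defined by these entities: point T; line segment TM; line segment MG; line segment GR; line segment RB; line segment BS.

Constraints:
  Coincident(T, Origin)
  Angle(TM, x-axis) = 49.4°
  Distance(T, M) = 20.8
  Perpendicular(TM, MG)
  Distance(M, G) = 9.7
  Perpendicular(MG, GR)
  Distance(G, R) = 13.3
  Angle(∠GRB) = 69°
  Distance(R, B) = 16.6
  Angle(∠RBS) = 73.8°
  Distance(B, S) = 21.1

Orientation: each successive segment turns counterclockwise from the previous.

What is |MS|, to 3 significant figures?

11.7

∠GRB = 69.0° gives RB at -19.6° from the x-axis; with |RB| = 16.6, B = (13.2, 6.44). ∠RBS = 73.8° gives BS at 86.6° from the x-axis; with |BS| = 21.1, S = (14.4, 27.5). Then |MS| = |S − M| = 11.7.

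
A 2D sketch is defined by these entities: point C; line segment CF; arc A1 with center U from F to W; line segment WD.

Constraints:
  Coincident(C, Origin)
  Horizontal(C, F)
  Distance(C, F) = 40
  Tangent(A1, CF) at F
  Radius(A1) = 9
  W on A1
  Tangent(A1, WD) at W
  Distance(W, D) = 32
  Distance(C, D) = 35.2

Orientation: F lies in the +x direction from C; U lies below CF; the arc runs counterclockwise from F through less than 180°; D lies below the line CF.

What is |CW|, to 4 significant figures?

32.61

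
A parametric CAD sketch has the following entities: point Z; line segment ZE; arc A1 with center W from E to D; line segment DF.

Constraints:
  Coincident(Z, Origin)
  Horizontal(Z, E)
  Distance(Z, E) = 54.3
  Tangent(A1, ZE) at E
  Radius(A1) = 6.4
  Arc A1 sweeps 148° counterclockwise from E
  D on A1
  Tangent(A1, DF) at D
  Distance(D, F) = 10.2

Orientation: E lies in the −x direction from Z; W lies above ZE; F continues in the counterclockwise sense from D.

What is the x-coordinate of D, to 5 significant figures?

-50.909

Since A1 is tangent to ZE there, WE ⟂ ZE, so W = E + (0, 6.4) = (-54.300, 6.4000). On A1, E sits at bearing -90° from W; a 148° counterclockwise sweep puts D at bearing 58°, so D = W + 6.4·(cos 58°, sin 58°) = (-50.909, 11.828). So D.x = -50.909.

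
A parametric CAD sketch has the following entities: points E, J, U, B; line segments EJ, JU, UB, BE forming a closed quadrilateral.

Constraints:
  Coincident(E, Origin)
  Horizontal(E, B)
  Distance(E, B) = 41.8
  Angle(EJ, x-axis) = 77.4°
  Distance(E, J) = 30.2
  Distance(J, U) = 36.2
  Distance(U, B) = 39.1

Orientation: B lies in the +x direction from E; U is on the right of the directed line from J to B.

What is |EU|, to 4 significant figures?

7.336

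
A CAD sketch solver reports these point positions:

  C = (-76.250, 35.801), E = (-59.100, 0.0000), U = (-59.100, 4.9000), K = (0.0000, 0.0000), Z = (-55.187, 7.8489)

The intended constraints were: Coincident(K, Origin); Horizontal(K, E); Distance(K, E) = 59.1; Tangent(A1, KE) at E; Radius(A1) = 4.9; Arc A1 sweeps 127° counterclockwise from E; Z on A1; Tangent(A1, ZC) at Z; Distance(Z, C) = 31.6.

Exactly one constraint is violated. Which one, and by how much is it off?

Distance(Z, C) = 31.6 — off by 3.40.

K = (0.00, 0.00) ✓; K.y = 0.00, E.y = 0.00 ✓; |KE| = 59.10 ✓; ∠(UE, EK) = 90.00° ✓; |UE| = 4.900 ✓; bearing(U→Z) − bearing(U→E) = 127.0° ✓; |UZ| = 4.900 ✓; ∠(UZ, ZC) = 90.00° ✓; |ZC| = 35.00 ✗.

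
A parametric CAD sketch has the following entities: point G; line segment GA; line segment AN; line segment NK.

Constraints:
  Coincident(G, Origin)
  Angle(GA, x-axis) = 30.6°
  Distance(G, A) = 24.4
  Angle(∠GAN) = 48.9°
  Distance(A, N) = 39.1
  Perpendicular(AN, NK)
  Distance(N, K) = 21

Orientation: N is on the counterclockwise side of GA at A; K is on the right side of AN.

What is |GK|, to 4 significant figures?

45.64

G is at the origin; GA runs at 30.6° with length 24.4, so A = 24.4·(cos 30.6°, sin 30.6°) = (21.00, 12.42). ∠GAN = 48.9°, so AN runs at 30.6° + (180° − 48.9°) = 161.7° from the x-axis; with |AN| = 39.1, N = A + 39.1·(cos 161.7°, sin 161.7°) = (-16.12, 24.70). AN is perpendicular to NK; with |NK| = 21.0 on the right of AN, K = N + 21.0·(0.3140, 0.9494) = (-9.527, 44.64). Then |GK| = |K − G| = 45.64.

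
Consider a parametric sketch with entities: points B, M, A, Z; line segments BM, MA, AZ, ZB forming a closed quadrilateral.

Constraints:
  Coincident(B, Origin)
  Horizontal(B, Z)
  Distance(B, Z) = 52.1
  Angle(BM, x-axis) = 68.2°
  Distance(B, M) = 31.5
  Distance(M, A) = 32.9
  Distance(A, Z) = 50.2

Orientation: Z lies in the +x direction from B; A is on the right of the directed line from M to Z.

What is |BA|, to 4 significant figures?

2.919

Checks: BM at 68.20° ✓; |MA| = 32.90 ✓; |AZ| = 50.20 ✓.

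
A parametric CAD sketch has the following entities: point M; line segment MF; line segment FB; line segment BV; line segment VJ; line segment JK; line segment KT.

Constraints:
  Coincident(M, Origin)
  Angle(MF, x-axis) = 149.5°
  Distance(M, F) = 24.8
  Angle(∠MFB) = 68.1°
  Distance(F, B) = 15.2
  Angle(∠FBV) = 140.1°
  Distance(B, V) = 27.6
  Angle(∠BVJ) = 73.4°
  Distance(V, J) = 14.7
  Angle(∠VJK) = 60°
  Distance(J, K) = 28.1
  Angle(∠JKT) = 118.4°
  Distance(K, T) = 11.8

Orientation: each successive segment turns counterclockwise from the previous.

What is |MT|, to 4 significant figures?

39.08

∠VJK = 60.0° gives JK at 167.9° from the x-axis; with |JK| = 28.1, K = (-26.92, -9.228). ∠JKT = 118.4° gives KT at -130.5° from the x-axis; with |KT| = 11.8, T = (-34.59, -18.20). Then |MT| = |T − M| = 39.08.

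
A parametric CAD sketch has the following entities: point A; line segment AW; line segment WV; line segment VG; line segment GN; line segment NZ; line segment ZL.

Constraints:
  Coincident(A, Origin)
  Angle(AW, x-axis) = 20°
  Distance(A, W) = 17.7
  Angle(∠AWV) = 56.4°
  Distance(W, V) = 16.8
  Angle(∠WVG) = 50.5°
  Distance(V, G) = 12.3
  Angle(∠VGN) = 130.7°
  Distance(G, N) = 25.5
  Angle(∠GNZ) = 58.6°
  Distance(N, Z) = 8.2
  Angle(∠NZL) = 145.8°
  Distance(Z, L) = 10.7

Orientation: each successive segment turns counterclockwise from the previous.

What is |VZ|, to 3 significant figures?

29.3

A is at the origin; AW runs at 20.0° with length 17.7, so W = (16.6, 6.05). ∠AWV = 56.4° gives WV at 144° from the x-axis; with |WV| = 16.8, V = (3.11, 16.0). ∠WVG = 50.5° gives VG at -86.9° from the x-axis; with |VG| = 12.3, G = (3.78, 3.74). ∠VGN = 130.7° gives GN at -37.6° from the x-axis; with |GN| = 25.5, N = (24.0, -11.8). ∠GNZ = 58.6° gives NZ at 83.8° from the x-axis; with |NZ| = 8.2, Z = (24.9, -3.67). Then |VZ| = |Z − V| = 29.3.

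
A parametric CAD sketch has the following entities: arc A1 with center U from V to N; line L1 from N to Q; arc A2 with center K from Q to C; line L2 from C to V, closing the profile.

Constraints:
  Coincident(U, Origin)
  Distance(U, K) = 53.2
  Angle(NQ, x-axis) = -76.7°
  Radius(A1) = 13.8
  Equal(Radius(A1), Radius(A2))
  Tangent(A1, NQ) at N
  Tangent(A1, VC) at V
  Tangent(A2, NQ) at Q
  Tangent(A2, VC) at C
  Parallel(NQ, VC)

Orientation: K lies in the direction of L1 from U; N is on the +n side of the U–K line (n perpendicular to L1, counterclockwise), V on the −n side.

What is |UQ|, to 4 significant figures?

54.96

The slot axis is L1's direction at -76.7°, so u = (cos -76.7°, sin -76.7°) = (0.2300, -0.9732) and n = (−sin -76.7°, cos -76.7°) = (0.9732, 0.2300). U is at the origin and K lies 53.2 along u from U, so K = 53.2·u = (12.24, -51.77). Tangency of A1 to both parallel lines with radius 13.8 puts N and V at U ± 13.8·n: N = (13.43, 3.175), V = (-13.43, -3.175). Equal radii place Q and C the same way about K: Q = K + 13.8·n = (25.67, -48.60), C = K − 13.8·n = (-1.191, -54.95). Then |UQ| = |Q − U| = 54.96.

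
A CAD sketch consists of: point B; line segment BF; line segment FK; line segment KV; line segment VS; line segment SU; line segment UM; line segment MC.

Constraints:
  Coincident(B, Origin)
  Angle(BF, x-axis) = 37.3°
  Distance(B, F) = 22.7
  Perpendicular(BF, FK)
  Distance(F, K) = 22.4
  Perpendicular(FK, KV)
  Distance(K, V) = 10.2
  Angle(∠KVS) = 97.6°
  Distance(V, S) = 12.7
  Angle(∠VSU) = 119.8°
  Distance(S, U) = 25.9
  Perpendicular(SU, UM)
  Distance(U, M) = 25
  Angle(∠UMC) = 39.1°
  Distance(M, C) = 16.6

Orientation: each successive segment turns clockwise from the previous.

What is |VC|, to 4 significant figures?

21.77

B is at the origin; BF runs at 37.3° with length 22.7, so F = (18.06, 13.76). BF ⟂ FK, so FK runs at -52.70°; with |FK| = 22.4, K = (31.63, -4.063). FK is perpendicular to KV, so KV runs at -142.7°; with |KV| = 10.2, V = (23.52, -10.24). ∠KVS = 97.6° gives VS at 134.9° from the x-axis; with |VS| = 12.7, S = (14.55, -1.248). ∠VSU = 119.8° gives SU at 74.70° from the x-axis; with |SU| = 25.9, U = (21.39, 23.73). SU is perpendicular to UM, so UM runs at -15.30°; with |UM| = 25.0, M = (45.50, 17.14). ∠UMC = 39.1° gives MC at -156.2° from the x-axis; with |MC| = 16.6, C = (30.31, 10.44). Then |VC| = |C − V| = 21.77.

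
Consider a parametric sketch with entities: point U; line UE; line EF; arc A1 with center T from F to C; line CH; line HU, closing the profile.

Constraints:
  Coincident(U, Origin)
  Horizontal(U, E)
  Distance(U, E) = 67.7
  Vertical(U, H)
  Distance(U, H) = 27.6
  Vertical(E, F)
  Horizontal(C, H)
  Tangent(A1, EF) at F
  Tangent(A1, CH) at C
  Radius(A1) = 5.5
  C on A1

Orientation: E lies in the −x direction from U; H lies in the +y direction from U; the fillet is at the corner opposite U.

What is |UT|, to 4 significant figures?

66.01

U is at the origin; UE is horizontal with |UE| = 67.7 and E on the −x side, so E = (-67.70, 0.000). U and H share the same x with |UH| = 27.6 and H on the +y side, so H = (0.000, 27.60). The virtual corner opposite U is at (-67.70, 27.60). Since A1 is tangent to EF there, TF ⟂ EF and the tangent condition forces TC to be normal to CH, with radius 5.5, so the center T sits 5.5 in from both sides at T = (-62.20, 22.10). Then |UT| = |T − U| = 66.01.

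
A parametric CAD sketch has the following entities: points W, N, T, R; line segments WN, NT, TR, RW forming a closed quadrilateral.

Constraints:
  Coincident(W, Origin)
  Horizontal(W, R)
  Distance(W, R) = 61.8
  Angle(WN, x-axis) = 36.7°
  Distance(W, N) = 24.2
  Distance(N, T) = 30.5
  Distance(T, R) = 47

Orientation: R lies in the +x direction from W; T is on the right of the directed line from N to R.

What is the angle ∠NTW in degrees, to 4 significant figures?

51.14°

Checks: |NT| = 30.50 ✓; |TR| = 47.00 ✓.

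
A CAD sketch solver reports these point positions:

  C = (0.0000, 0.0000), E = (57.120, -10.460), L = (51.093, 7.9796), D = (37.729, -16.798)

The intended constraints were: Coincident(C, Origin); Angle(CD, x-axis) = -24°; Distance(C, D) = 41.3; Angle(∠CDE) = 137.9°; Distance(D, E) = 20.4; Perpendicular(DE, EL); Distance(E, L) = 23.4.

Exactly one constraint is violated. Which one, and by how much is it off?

Distance(E, L) = 23.4 — off by 4.00.

C = (0.00, 0.00) ✓; CD at -24.00° ✓; |CD| = 41.30 ✓; ∠CDE = 137.9° ✓; |DE| = 20.40 ✓; ∠(DE, EL) = 90.00° ✓; |EL| = 19.40 ✗.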